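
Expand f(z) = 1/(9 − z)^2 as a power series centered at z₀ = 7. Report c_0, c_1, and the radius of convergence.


Let w = z − z₀, so z = z₀ + w.
Then 9 − z = 9 − (z₀ + w) = (9 − z₀) − w = 2 − w.
f(z) = 1/(2 − w)^2 = (1/(2)^2) · (1 − w/(2))^{−2}.
By the binomial series (1−u)^{−2} = Σ_{n≥0} C(n+1, 1) u^n for |u|<1, with u = w/(2):
  c_n = C(n+1, 1) / (2)^(n+2).
  c_0 = 1/(2)^2 = 1/4.
  c_1 = 2/(2)^3 = 1/4.
The series is valid for |w/d| < 1, i.e. |z − z₀| < |d|.
Radius of convergence: R = |9 − z₀| = |2| = 2 (distance from z₀ to the singularity z = 9).

c_0 = 1/4, c_1 = 1/4; R = 2.


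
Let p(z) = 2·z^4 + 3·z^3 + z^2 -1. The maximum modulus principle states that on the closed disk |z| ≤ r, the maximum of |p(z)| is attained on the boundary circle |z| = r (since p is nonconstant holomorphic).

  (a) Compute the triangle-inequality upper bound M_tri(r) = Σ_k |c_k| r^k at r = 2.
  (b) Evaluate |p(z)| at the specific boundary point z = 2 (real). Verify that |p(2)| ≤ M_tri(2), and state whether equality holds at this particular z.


Coefficients: c_0 = -1, c_1 = 0, c_2 = 1, c_3 = 3, c_4 = 2. Radius r = 2.
Part (a). Triangle bound: M_tri(r) = Σ_k |c_k| r^k
  = |-1|·2^0 + |0|·2^1 + |1|·2^2 + |3|·2^3 + |2|·2^4
  = 1 + 0 + 4 + 24 + 32 = 61.
This bounds M(r) := max_{|z|=r} |p(z)| from above; equality holds iff all terms c_k z^k can be made to align in phase at a single z on |z|=r.
Part (b). At z = 2 (real, on the circle |z| = r):
  p(2) = (-1)·2^0 + (0)·2^1 + (1)·2^2 + (3)·2^3 + (2)·2^4 = 59.
  |p(2)| = 59.
Check: |p(2)| = 59 ≤ 61 = M_tri(2). ✓ Equality does not hold at z = 2 (the coefficients have mixed signs, so the terms do not all align in phase there).

M_tri(2) = 61; |p(2)| = 59; equality at z=2: no.


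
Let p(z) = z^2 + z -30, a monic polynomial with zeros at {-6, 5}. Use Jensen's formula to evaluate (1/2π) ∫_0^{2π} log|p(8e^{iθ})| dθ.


Zeros: -6, 5; r = 8.
Inside |z| < r: -6, 5. Outside (|z| ≥ r): ∅.
p(0) = -30, so log|p(0)| = log(30) = 3.4012.
Apply Jensen: I(r) = log|p(0)| + Σ_k log(r/|z_k|), summed over zeros inside |z| < r.
  log(r/|z_k|) for z_k = -6: log(8/6) = 0.2877
  log(r/|z_k|) for z_k = 5: log(8/5) = 0.4700
Sum over inside zeros: 0.7577.
I(r) = log|p(0)| + (inside sum) = 3.4012 + 0.7577 = 4.1589.
Closed form (all zeros inside, monic): I(r) = n·log(r) = 2·log(8) = 4.1589. ✓

I(r) ≈ 4.1589.


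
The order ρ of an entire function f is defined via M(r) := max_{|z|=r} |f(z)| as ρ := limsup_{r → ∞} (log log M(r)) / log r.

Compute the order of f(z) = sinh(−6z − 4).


sinh(w) is a linear combination of e^{iw} and e^{−iw} (or e^w, e^{−w} in the hyperbolic case), so |sinh(w)| ≤ e^{|w|}. With w = −6z − 4, |w| ≤ 6|z| + 4 = 6r + 4 on |z| = r, giving M(r) ≤ e^{6r + 4}, so ρ ≤ 1. On a suitable ray (z = it for sin/cos; z = t for sinh/cosh, t real → ∞), |sinh(−6z − 4)| grows like e^{6|t|}/2, so ρ ≥ 1. Hence ρ = 1.
Therefore ρ = 1.

Order ρ = 1.


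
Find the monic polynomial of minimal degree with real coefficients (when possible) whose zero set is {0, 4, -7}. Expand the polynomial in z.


The polynomial is p(z) = ∏_{α ∈ S} (z − α), where S = {0, 4, -7}.
Expanding the product yields: p(z) = z^3 + 3·z^2 -28·z.
The resulting polynomial has degree 3 and real coefficients as required.

p(z) = z^3 + 3·z^2 -28·z.


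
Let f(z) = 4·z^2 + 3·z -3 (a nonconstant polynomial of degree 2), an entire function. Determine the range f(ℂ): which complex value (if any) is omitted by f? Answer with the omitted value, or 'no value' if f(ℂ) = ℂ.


Little Picard bounds the complement of f(ℂ) to at most one point.
For every w ∈ ℂ, the equation p(z) − w = 0 is a nonconstant polynomial in z and hence has at least one root by the fundamental theorem of algebra. So p is surjective onto ℂ, omitting no value.

Omitted value: no value.


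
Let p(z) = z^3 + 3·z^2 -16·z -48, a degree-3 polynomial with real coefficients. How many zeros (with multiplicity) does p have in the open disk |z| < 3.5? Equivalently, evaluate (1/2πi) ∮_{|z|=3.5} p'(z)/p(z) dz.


The zeros of p are: -3, 4, -4.
Their magnitudes are: 3, 4, 4.
Zeros with |z| < R = 3.5: -3.
Count = 1.
By the argument principle, (1/2πi) ∮_{|z|=R} p'(z)/p(z) dz equals exactly this count.

Number of zeros inside |z| < 3.5: 1.


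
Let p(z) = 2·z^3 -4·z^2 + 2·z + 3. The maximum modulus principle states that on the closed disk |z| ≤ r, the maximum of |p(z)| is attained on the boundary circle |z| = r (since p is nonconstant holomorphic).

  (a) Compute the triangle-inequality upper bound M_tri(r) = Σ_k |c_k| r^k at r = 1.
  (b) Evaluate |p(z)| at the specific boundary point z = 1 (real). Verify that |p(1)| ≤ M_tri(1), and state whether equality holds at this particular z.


Coefficients: c_0 = 3, c_1 = 2, c_2 = -4, c_3 = 2. Radius r = 1.
Part (a). Triangle bound: M_tri(r) = Σ_k |c_k| r^k
  = |3|·1^0 + |2|·1^1 + |-4|·1^2 + |2|·1^3
  = 3 + 2 + 4 + 2 = 11.
This bounds M(r) := max_{|z|=r} |p(z)| from above; equality holds iff all terms c_k z^k can be made to align in phase at a single z on |z|=r.
Part (b). At z = 1 (real, on the circle |z| = r):
  p(1) = (3)·1^0 + (2)·1^1 + (-4)·1^2 + (2)·1^3 = 3.
  |p(1)| = 3.
Check: |p(1)| = 3 ≤ 11 = M_tri(1). ✓ Equality does not hold at z = 1 (the coefficients have mixed signs, so the terms do not all align in phase there).

M_tri(1) = 11; |p(1)| = 3; equality at z=1: no.


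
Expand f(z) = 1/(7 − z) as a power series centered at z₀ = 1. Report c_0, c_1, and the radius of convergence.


Let w = z − z₀, so z = z₀ + w.
Then 7 − z = 7 − (z₀ + w) = (7 − z₀) − w = 6 − w.
f(z) = 1/(6 − w) = (1/(6)) · 1/(1 − w/(6)) = Σ_{n≥0} w^n / (6)^(n+1).
So c_n = 1/(6)^(n+1):
  c_0 = 1/(6)^1 = 1/6.
  c_1 = 1/(6)^2 = 1/36.
The series is valid for |w/d| < 1, i.e. |z − z₀| < |d|.
Radius of convergence: R = |7 − z₀| = |6| = 6 (distance from z₀ to the singularity z = 7).

c_0 = 1/6, c_1 = 1/36; R = 6.


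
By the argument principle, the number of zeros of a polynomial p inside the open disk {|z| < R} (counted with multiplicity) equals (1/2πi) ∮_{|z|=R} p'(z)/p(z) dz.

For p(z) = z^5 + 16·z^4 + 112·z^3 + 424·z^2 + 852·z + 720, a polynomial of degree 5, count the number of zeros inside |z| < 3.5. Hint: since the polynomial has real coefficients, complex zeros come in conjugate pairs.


The zeros of p are: -4, (-3 + 1i), (-3 - 1i), (-3 + 3i), (-3 - 3i).
Their magnitudes are: 4, 3.162, 3.162, 4.243, 4.243.
Zeros with |z| < R = 3.5: (-3 + 1i), (-3 - 1i).
Count = 2.
By the argument principle, (1/2πi) ∮_{|z|=R} p'(z)/p(z) dz equals exactly this count.

Number of zeros inside |z| < 3.5: 2.


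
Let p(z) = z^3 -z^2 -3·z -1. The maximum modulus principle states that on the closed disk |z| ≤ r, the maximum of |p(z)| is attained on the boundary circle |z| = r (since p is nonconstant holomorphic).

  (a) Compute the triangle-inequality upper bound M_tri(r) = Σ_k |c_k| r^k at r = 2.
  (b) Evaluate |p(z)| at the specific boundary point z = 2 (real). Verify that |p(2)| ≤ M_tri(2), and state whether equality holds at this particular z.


Coefficients: c_0 = -1, c_1 = -3, c_2 = -1, c_3 = 1. Radius r = 2.
Part (a). Triangle bound: M_tri(r) = Σ_k |c_k| r^k
  = |-1|·2^0 + |-3|·2^1 + |-1|·2^2 + |1|·2^3
  = 1 + 6 + 4 + 8 = 19.
This bounds M(r) := max_{|z|=r} |p(z)| from above; equality holds iff all terms c_k z^k can be made to align in phase at a single z on |z|=r.
Part (b). At z = 2 (real, on the circle |z| = r):
  p(2) = (-1)·2^0 + (-3)·2^1 + (-1)·2^2 + (1)·2^3 = -3.
  |p(2)| = 3.
Check: |p(2)| = 3 ≤ 19 = M_tri(2). ✓ Equality does not hold at z = 2 (the coefficients have mixed signs, so the terms do not all align in phase there).

M_tri(2) = 19; |p(2)| = 3; equality at z=2: no.


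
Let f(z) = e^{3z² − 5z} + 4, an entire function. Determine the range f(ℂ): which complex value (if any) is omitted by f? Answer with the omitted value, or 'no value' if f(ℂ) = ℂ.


Little Picard bounds the complement of f(ℂ) to at most one point.
The exponent g(z) = 3z² − 5z is a nonconstant polynomial, hence surjective onto ℂ. So e^{g(z)} takes every value in {e^w : w ∈ ℂ} = ℂ ∖ {0}. Adding 4 shifts the range to ℂ ∖ {4}. f omits exactly 4.

Omitted value: 4.


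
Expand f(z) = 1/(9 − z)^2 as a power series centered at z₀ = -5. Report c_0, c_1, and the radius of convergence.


Let w = z − z₀, so z = z₀ + w.
Then 9 − z = 9 − (z₀ + w) = (9 − z₀) − w = 14 − w.
f(z) = 1/(14 − w)^2 = (1/(14)^2) · (1 − w/(14))^{−2}.
By the binomial series (1−u)^{−2} = Σ_{n≥0} C(n+1, 1) u^n for |u|<1, with u = w/(14):
  c_n = C(n+1, 1) / (14)^(n+2).
  c_0 = 1/(14)^2 = 1/196.
  c_1 = 2/(14)^3 = 1/1372.
The series is valid for |w/d| < 1, i.e. |z − z₀| < |d|.
Radius of convergence: R = |9 − z₀| = |14| = 14 (distance from z₀ to the singularity z = 9).

c_0 = 1/196, c_1 = 1/1372; R = 14.


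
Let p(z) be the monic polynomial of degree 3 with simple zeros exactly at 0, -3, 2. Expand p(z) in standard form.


The polynomial is p(z) = ∏_{α ∈ S} (z − α), where S = {0, -3, 2}.
Expanding the product yields: p(z) = z^3 + z^2 -6·z.
The resulting polynomial has degree 3 and real coefficients as required.

p(z) = z^3 + z^2 -6·z.


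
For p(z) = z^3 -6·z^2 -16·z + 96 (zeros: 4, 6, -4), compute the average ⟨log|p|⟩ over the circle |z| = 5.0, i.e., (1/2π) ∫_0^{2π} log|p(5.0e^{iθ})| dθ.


Zeros: -4, 4, 6; r = 5.0.
Inside |z| < r: -4, 4. Outside (|z| ≥ r): 6.
p(0) = 96, so log|p(0)| = log(96) = 4.5643.
Apply Jensen: I(r) = log|p(0)| + Σ_k log(r/|z_k|), summed over zeros inside |z| < r.
  log(r/|z_k|) for z_k = 4: log(5.0/4) = 0.2231
  log(r/|z_k|) for z_k = -4: log(5.0/4) = 0.2231
  Outside zeros (6) contribute nothing to the Jensen sum.
Sum over inside zeros: 0.4463.
I(r) = log|p(0)| + (inside sum) = 4.5643 + 0.4463 = 5.0106.
Note: since some zeros are outside |z| ≤ r, the simplified n·log(r) form does NOT apply — only the inside zeros contribute.

I(r) ≈ 5.0106.


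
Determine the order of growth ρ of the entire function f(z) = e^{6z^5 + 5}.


|e^{6z^5 + 5}| = e^{Re(6·z^5) + 5} ≤ e^{6|z|^5 + 5} = e^{6r^5 + 5} on |z| = r, so ρ ≤ 5. Choosing z on |z|=r so that 6·z^5 is real positive (always possible by picking arg z appropriately) gives |f(z)| = e^{6r^5 + 5}, matching the bound. The additive constant 5 does not affect log log M(r) ~ 5·log r. Hence ρ = 5.
Therefore ρ = 5.

Order ρ = 5.


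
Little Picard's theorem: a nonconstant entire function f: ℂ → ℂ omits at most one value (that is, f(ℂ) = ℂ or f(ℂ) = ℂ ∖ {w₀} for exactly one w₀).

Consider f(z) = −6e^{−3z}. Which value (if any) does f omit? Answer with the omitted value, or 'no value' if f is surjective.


Little Picard bounds the complement of f(ℂ) to at most one point.
e^{−3z} is never zero on ℂ, so -6·e^{−3z} takes every value in ℂ ∖ {0}. Adding 0 shifts the range to ℂ ∖ {0}. Thus f omits exactly the value 0.

Omitted value: 0.


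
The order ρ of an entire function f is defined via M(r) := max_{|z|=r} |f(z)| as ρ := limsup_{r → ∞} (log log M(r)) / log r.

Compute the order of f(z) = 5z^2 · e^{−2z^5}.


M(r) = max_{|z|=r} |5|·|z|^2·|e^{−2z^5}| = 5·r^2 · e^{2r^5} (the factors attain their maxima compatibly on |z|=r). Then log M(r) = log 5 + 2·log r + 2r^5, dominated by the last term, so log log M(r) ~ 5·log r. The polynomial factor 5z^2 contributes only a log r term and does not affect the order. ρ = 5.
Therefore ρ = 5.

Order ρ = 5.


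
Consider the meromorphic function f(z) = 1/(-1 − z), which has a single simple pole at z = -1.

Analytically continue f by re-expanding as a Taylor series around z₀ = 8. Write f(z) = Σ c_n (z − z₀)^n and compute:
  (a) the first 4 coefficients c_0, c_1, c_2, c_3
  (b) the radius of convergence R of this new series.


Let w = z − z₀, so z = z₀ + w.
Then -1 − z = -1 − (z₀ + w) = (-1 − z₀) − w = -9 − w.
f(z) = 1/(-9 − w) = (1/(-9)) · 1/(1 − w/(-9)) = Σ_{n≥0} w^n / (-9)^(n+1).
So c_n = 1/(-9)^(n+1):
  c_0 = 1/(-9)^1 = -1/9.
  c_1 = 1/(-9)^2 = 1/81.
  c_2 = 1/(-9)^3 = -1/729.
  c_3 = 1/(-9)^4 = 1/6561.
The series is valid for |w/d| < 1, i.e. |z − z₀| < |d|.
Radius of convergence: R = |-1 − z₀| = |-9| = 9 (distance from z₀ to the singularity z = -1).

c_0 = -1/9, c_1 = 1/81, c_2 = -1/729, c_3 = 1/6561; R = 9.


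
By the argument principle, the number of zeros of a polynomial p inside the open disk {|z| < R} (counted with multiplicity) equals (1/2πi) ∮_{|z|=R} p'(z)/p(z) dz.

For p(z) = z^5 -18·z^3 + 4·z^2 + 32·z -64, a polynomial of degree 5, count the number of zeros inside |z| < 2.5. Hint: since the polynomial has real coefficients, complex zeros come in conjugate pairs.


The zeros of p are: (1 + 1i), (1 - 1i), 4, -2, -4.
Their magnitudes are: 1.414, 1.414, 4, 2, 4.
Zeros with |z| < R = 2.5: (1 + 1i), (1 - 1i), -2.
Count = 3.
By the argument principle, (1/2πi) ∮_{|z|=R} p'(z)/p(z) dz equals exactly this count.

Number of zeros inside |z| < 2.5: 3.


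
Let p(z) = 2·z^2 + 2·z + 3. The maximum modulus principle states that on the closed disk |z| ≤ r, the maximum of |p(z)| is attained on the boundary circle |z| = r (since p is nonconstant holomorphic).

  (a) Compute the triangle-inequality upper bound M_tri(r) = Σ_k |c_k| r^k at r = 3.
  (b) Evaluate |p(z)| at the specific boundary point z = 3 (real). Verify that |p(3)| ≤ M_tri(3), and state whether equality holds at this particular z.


Coefficients: c_0 = 3, c_1 = 2, c_2 = 2. Radius r = 3.
Part (a). Triangle bound: M_tri(r) = Σ_k |c_k| r^k
  = |3|·3^0 + |2|·3^1 + |2|·3^2
  = 3 + 6 + 18 = 27.
This bounds M(r) := max_{|z|=r} |p(z)| from above; equality holds iff all terms c_k z^k can be made to align in phase at a single z on |z|=r.
Part (b). At z = 3 (real, on the circle |z| = r):
  p(3) = (3)·3^0 + (2)·3^1 + (2)·3^2 = 27.
  |p(3)| = 27.
Since all nonzero coefficients share the same sign, |p(3)| = 27 = M_tri(3); the triangle bound is attained at z = 3, so in fact M(r) = 27.

M_tri(3) = 27; |p(3)| = 27; equality at z=3: yes.


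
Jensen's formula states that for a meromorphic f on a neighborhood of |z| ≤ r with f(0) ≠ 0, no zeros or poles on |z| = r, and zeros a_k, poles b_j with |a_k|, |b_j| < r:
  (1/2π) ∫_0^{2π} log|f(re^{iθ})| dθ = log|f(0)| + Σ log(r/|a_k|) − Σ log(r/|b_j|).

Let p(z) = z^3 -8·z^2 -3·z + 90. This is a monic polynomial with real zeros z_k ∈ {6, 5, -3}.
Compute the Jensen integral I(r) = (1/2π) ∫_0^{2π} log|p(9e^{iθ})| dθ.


Zeros: -3, 5, 6; r = 9.
Inside |z| < r: -3, 5, 6. Outside (|z| ≥ r): ∅.
p(0) = 90, so log|p(0)| = log(90) = 4.4998.
Apply Jensen: I(r) = log|p(0)| + Σ_k log(r/|z_k|), summed over zeros inside |z| < r.
  log(r/|z_k|) for z_k = 6: log(9/6) = 0.4055
  log(r/|z_k|) for z_k = 5: log(9/5) = 0.5878
  log(r/|z_k|) for z_k = -3: log(9/3) = 1.0986
Sum over inside zeros: 2.0919.
I(r) = log|p(0)| + (inside sum) = 4.4998 + 2.0919 = 6.5917.
Closed form (all zeros inside, monic): I(r) = n·log(r) = 3·log(9) = 6.5917. ✓

I(r) ≈ 6.5917.


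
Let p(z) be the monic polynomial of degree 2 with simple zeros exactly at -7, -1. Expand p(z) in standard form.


The polynomial is p(z) = ∏_{α ∈ S} (z − α), where S = {-7, -1}.
Expanding the product yields: p(z) = z^2 + 8·z + 7.
The resulting polynomial has degree 2 and real coefficients as required.

p(z) = z^2 + 8·z + 7.


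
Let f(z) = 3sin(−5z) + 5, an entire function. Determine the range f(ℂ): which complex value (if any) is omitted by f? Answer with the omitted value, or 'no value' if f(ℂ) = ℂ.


Little Picard bounds the complement of f(ℂ) to at most one point.
sin is entire and surjective onto ℂ: for every w ∈ ℂ, sin(ζ) = w has a solution ζ ∈ ℂ (e.g., via the complex inverse arcsin). With ζ = −5z this gives z = ζ/(-5). Then 3·sin(−5z) takes every value in 3·ℂ = ℂ, and adding 5 is a bijection of ℂ. So f is surjective and omits no value. (Note: only on the real line is sin bounded by [−1, 1].)

Omitted value: no value.


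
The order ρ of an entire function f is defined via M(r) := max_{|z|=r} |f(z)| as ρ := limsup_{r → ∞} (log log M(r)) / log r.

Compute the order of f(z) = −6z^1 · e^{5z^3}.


M(r) = max_{|z|=r} |-6|·|z|^1·|e^{5z^3}| = 6·r^1 · e^{5r^3} (the factors attain their maxima compatibly on |z|=r). Then log M(r) = log 6 + 1·log r + 5r^3, dominated by the last term, so log log M(r) ~ 3·log r. The polynomial factor -6z^1 contributes only a log r term and does not affect the order. ρ = 3.
Therefore ρ = 3.

Order ρ = 3.


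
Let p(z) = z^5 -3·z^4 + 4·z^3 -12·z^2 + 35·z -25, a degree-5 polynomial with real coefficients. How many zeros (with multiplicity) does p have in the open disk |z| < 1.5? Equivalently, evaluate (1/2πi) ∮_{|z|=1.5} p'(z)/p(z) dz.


The zeros of p are: (2 + 1i), (2 - 1i), 1, (-1 + 2i), (-1 - 2i).
Their magnitudes are: 2.236, 2.236, 1, 2.236, 2.236.
Zeros with |z| < R = 1.5: 1.
Count = 1.
By the argument principle, (1/2πi) ∮_{|z|=R} p'(z)/p(z) dz equals exactly this count.

Number of zeros inside |z| < 1.5: 1.


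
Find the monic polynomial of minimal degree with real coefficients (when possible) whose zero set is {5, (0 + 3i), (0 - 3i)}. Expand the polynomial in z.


The polynomial is p(z) = ∏_{α ∈ S} (z − α), where S = {5, (0 + 3i), (0 - 3i)}.
Expanding the product yields: p(z) = z^3 -5·z^2 + 9·z -45.
Note conjugate pairs combine to real quadratics: (z − (0+3i))(z − (0−3i)) = z² + 9.
The resulting polynomial has degree 3 and real coefficients as required.

p(z) = z^3 -5·z^2 + 9·z -45.


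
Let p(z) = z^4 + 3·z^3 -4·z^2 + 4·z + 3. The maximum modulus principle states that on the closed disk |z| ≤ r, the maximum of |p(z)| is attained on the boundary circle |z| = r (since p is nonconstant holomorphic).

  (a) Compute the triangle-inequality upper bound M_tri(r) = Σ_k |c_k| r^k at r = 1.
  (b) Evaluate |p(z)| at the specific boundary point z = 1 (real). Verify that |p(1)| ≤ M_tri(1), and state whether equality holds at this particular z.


Coefficients: c_0 = 3, c_1 = 4, c_2 = -4, c_3 = 3, c_4 = 1. Radius r = 1.
Part (a). Triangle bound: M_tri(r) = Σ_k |c_k| r^k
  = |3|·1^0 + |4|·1^1 + |-4|·1^2 + |3|·1^3 + |1|·1^4
  = 3 + 4 + 4 + 3 + 1 = 15.
This bounds M(r) := max_{|z|=r} |p(z)| from above; equality holds iff all terms c_k z^k can be made to align in phase at a single z on |z|=r.
Part (b). At z = 1 (real, on the circle |z| = r):
  p(1) = (3)·1^0 + (4)·1^1 + (-4)·1^2 + (3)·1^3 + (1)·1^4 = 7.
  |p(1)| = 7.
Check: |p(1)| = 7 ≤ 15 = M_tri(1). ✓ Equality does not hold at z = 1 (the coefficients have mixed signs, so the terms do not all align in phase there).

M_tri(1) = 15; |p(1)| = 7; equality at z=1: no.


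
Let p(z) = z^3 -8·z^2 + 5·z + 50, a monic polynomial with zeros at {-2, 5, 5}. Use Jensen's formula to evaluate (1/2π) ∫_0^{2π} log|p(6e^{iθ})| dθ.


Zeros: -2, 5, 5; r = 6.
Inside |z| < r: -2, 5, 5. Outside (|z| ≥ r): ∅.
p(0) = 50, so log|p(0)| = log(50) = 3.9120.
Apply Jensen: I(r) = log|p(0)| + Σ_k log(r/|z_k|), summed over zeros inside |z| < r.
  log(r/|z_k|) for z_k = -2: log(6/2) = 1.0986
  log(r/|z_k|) for z_k = 5: log(6/5) = 0.1823
  log(r/|z_k|) for z_k = 5: log(6/5) = 0.1823
Sum over inside zeros: 1.4633.
I(r) = log|p(0)| + (inside sum) = 3.9120 + 1.4633 = 5.3753.
Closed form (all zeros inside, monic): I(r) = n·log(r) = 3·log(6) = 5.3753. ✓

I(r) ≈ 5.3753.


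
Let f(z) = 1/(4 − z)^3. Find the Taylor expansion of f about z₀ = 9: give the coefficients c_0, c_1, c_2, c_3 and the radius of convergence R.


Let w = z − z₀, so z = z₀ + w.
Then 4 − z = 4 − (z₀ + w) = (4 − z₀) − w = -5 − w.
f(z) = 1/(-5 − w)^3 = (1/(-5)^3) · (1 − w/(-5))^{−3}.
By the binomial series (1−u)^{−3} = Σ_{n≥0} C(n+2, 2) u^n for |u|<1, with u = w/(-5):
  c_n = C(n+2, 2) / (-5)^(n+3).
  c_0 = 1/(-5)^3 = -1/125.
  c_1 = 3/(-5)^4 = 3/625.
  c_2 = 6/(-5)^5 = -6/3125.
  c_3 = 10/(-5)^6 = 2/3125.
The series is valid for |w/d| < 1, i.e. |z − z₀| < |d|.
Radius of convergence: R = |4 − z₀| = |-5| = 5 (distance from z₀ to the singularity z = 4).

c_0 = -1/125, c_1 = 3/625, c_2 = -6/3125, c_3 = 2/3125; R = 5.


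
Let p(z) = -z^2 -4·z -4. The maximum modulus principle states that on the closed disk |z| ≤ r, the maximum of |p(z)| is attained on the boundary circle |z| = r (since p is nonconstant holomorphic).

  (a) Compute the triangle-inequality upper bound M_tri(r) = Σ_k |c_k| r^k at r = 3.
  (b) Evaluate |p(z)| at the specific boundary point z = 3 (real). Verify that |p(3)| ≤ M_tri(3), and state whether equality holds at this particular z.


Coefficients: c_0 = -4, c_1 = -4, c_2 = -1. Radius r = 3.
Part (a). Triangle bound: M_tri(r) = Σ_k |c_k| r^k
  = |-4|·3^0 + |-4|·3^1 + |-1|·3^2
  = 4 + 12 + 9 = 25.
This bounds M(r) := max_{|z|=r} |p(z)| from above; equality holds iff all terms c_k z^k can be made to align in phase at a single z on |z|=r.
Part (b). At z = 3 (real, on the circle |z| = r):
  p(3) = (-4)·3^0 + (-4)·3^1 + (-1)·3^2 = -25.
  |p(3)| = 25.
Since all nonzero coefficients share the same sign, |p(3)| = 25 = M_tri(3); the triangle bound is attained at z = 3, so in fact M(r) = 25.

M_tri(3) = 25; |p(3)| = 25; equality at z=3: yes.


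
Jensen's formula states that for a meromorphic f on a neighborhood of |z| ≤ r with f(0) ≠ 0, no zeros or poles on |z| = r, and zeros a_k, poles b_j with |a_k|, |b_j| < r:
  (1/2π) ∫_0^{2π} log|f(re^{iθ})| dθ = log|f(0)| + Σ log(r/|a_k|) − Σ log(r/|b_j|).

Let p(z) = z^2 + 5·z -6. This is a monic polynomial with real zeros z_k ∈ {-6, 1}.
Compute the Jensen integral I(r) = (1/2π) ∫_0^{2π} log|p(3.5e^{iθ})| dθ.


Zeros: -6, 1; r = 3.5.
Inside |z| < r: 1. Outside (|z| ≥ r): -6.
p(0) = -6, so log|p(0)| = log(6) = 1.7918.
Apply Jensen: I(r) = log|p(0)| + Σ_k log(r/|z_k|), summed over zeros inside |z| < r.
  log(r/|z_k|) for z_k = 1: log(3.5/1) = 1.2528
  Outside zeros (-6) contribute nothing to the Jensen sum.
Sum over inside zeros: 1.2528.
I(r) = log|p(0)| + (inside sum) = 1.7918 + 1.2528 = 3.0445.
Note: since some zeros are outside |z| ≤ r, the simplified n·log(r) form does NOT apply — only the inside zeros contribute.

I(r) ≈ 3.0445.


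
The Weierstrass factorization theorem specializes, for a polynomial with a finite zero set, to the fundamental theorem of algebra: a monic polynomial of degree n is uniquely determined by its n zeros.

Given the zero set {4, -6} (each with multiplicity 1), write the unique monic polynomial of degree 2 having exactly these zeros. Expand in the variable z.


The polynomial is p(z) = ∏_{α ∈ S} (z − α), where S = {4, -6}.
Expanding the product yields: p(z) = z^2 + 2·z -24.
The resulting polynomial has degree 2 and real coefficients as required.

p(z) = z^2 + 2·z -24.


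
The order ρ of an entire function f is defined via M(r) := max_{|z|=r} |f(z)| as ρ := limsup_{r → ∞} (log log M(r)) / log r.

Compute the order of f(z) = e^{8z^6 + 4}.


|e^{8z^6 + 4}| = e^{Re(8·z^6) + 4} ≤ e^{8|z|^6 + 4} = e^{8r^6 + 4} on |z| = r, so ρ ≤ 6. Choosing z on |z|=r so that 8·z^6 is real positive (always possible by picking arg z appropriately) gives |f(z)| = e^{8r^6 + 4}, matching the bound. The additive constant 4 does not affect log log M(r) ~ 6·log r. Hence ρ = 6.
Therefore ρ = 6.

Order ρ = 6.


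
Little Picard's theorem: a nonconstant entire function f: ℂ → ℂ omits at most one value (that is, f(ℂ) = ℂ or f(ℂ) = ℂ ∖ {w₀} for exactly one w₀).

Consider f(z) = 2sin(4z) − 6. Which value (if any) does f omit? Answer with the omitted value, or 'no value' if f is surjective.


Little Picard bounds the complement of f(ℂ) to at most one point.
sin is entire and surjective onto ℂ: for every w ∈ ℂ, sin(ζ) = w has a solution ζ ∈ ℂ (e.g., via the complex inverse arcsin). With ζ = 4z this gives z = ζ/(4). Then 2·sin(4z) takes every value in 2·ℂ = ℂ, and adding -6 is a bijection of ℂ. So f is surjective and omits no value. (Note: only on the real line is sin bounded by [−1, 1].)

Omitted value: no value.


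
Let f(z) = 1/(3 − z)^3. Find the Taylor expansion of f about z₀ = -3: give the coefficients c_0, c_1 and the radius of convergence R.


Let w = z − z₀, so z = z₀ + w.
Then 3 − z = 3 − (z₀ + w) = (3 − z₀) − w = 6 − w.
f(z) = 1/(6 − w)^3 = (1/(6)^3) · (1 − w/(6))^{−3}.
By the binomial series (1−u)^{−3} = Σ_{n≥0} C(n+2, 2) u^n for |u|<1, with u = w/(6):
  c_n = C(n+2, 2) / (6)^(n+3).
  c_0 = 1/(6)^3 = 1/216.
  c_1 = 3/(6)^4 = 1/432.
The series is valid for |w/d| < 1, i.e. |z − z₀| < |d|.
Radius of convergence: R = |3 − z₀| = |6| = 6 (distance from z₀ to the singularity z = 3).

c_0 = 1/216, c_1 = 1/432; R = 6.


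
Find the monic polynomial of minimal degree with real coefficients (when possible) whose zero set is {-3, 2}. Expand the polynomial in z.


The polynomial is p(z) = ∏_{α ∈ S} (z − α), where S = {-3, 2}.
Expanding the product yields: p(z) = z^2 + z -6.
The resulting polynomial has degree 2 and real coefficients as required.

p(z) = z^2 + z -6.


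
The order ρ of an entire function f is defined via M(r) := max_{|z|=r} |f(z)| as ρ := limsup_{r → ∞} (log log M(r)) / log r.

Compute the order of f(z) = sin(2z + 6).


sin(w) is a linear combination of e^{iw} and e^{−iw} (or e^w, e^{−w} in the hyperbolic case), so |sin(w)| ≤ e^{|w|}. With w = 2z + 6, |w| ≤ 2|z| + 6 = 2r + 6 on |z| = r, giving M(r) ≤ e^{2r + 6}, so ρ ≤ 1. On a suitable ray (z = it for sin/cos; z = t for sinh/cosh, t real → ∞), |sin(2z + 6)| grows like e^{2|t|}/2, so ρ ≥ 1. Hence ρ = 1.
Therefore ρ = 1.

Order ρ = 1.


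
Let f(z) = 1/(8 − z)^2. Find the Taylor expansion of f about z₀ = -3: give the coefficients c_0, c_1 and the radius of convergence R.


Let w = z − z₀, so z = z₀ + w.
Then 8 − z = 8 − (z₀ + w) = (8 − z₀) − w = 11 − w.
f(z) = 1/(11 − w)^2 = (1/(11)^2) · (1 − w/(11))^{−2}.
By the binomial series (1−u)^{−2} = Σ_{n≥0} C(n+1, 1) u^n for |u|<1, with u = w/(11):
  c_n = C(n+1, 1) / (11)^(n+2).
  c_0 = 1/(11)^2 = 1/121.
  c_1 = 2/(11)^3 = 2/1331.
The series is valid for |w/d| < 1, i.e. |z − z₀| < |d|.
Radius of convergence: R = |8 − z₀| = |11| = 11 (distance from z₀ to the singularity z = 8).

c_0 = 1/121, c_1 = 2/1331; R = 11.


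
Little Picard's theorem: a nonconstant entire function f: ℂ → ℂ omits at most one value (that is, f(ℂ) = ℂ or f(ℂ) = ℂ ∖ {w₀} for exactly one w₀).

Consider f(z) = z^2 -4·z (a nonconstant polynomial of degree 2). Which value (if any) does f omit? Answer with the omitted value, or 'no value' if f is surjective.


Little Picard bounds the complement of f(ℂ) to at most one point.
For every w ∈ ℂ, the equation p(z) − w = 0 is a nonconstant polynomial in z and hence has at least one root by the fundamental theorem of algebra. So p is surjective onto ℂ, omitting no value.

Omitted value: no value.


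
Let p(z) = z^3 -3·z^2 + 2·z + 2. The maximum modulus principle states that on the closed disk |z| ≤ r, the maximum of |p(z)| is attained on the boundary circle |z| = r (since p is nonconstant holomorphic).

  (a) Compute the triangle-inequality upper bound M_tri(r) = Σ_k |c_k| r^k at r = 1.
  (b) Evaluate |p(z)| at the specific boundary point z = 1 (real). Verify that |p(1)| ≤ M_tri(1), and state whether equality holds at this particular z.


Coefficients: c_0 = 2, c_1 = 2, c_2 = -3, c_3 = 1. Radius r = 1.
Part (a). Triangle bound: M_tri(r) = Σ_k |c_k| r^k
  = |2|·1^0 + |2|·1^1 + |-3|·1^2 + |1|·1^3
  = 2 + 2 + 3 + 1 = 8.
This bounds M(r) := max_{|z|=r} |p(z)| from above; equality holds iff all terms c_k z^k can be made to align in phase at a single z on |z|=r.
Part (b). At z = 1 (real, on the circle |z| = r):
  p(1) = (2)·1^0 + (2)·1^1 + (-3)·1^2 + (1)·1^3 = 2.
  |p(1)| = 2.
Check: |p(1)| = 2 ≤ 8 = M_tri(1). ✓ Equality does not hold at z = 1 (the coefficients have mixed signs, so the terms do not all align in phase there).

M_tri(1) = 8; |p(1)| = 2; equality at z=1: no.


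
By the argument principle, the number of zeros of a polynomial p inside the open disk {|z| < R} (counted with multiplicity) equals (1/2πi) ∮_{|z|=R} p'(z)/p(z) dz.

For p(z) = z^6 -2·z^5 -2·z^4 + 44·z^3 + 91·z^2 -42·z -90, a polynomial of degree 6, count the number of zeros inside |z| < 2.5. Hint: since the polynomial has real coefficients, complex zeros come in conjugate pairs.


The zeros of p are: (-2 + 1i), (-2 - 1i), (3 + 3i), (3 - 3i), -1, 1.
Their magnitudes are: 2.236, 2.236, 4.243, 4.243, 1, 1.
Zeros with |z| < R = 2.5: (-2 + 1i), (-2 - 1i), -1, 1.
Count = 4.
By the argument principle, (1/2πi) ∮_{|z|=R} p'(z)/p(z) dz equals exactly this count.

Number of zeros inside |z| < 2.5: 4.


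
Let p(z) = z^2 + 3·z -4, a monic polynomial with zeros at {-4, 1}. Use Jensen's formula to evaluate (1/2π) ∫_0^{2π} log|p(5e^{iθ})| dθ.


Zeros: -4, 1; r = 5.
Inside |z| < r: -4, 1. Outside (|z| ≥ r): ∅.
p(0) = -4, so log|p(0)| = log(4) = 1.3863.
Apply Jensen: I(r) = log|p(0)| + Σ_k log(r/|z_k|), summed over zeros inside |z| < r.
  log(r/|z_k|) for z_k = -4: log(5/4) = 0.2231
  log(r/|z_k|) for z_k = 1: log(5/1) = 1.6094
Sum over inside zeros: 1.8326.
I(r) = log|p(0)| + (inside sum) = 1.3863 + 1.8326 = 3.2189.
Closed form (all zeros inside, monic): I(r) = n·log(r) = 2·log(5) = 3.2189. ✓

I(r) ≈ 3.2189.


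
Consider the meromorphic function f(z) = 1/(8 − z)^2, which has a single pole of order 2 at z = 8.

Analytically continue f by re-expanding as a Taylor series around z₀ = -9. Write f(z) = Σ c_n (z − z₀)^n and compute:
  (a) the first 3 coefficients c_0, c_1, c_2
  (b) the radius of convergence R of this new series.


Let w = z − z₀, so z = z₀ + w.
Then 8 − z = 8 − (z₀ + w) = (8 − z₀) − w = 17 − w.
f(z) = 1/(17 − w)^2 = (1/(17)^2) · (1 − w/(17))^{−2}.
By the binomial series (1−u)^{−2} = Σ_{n≥0} C(n+1, 1) u^n for |u|<1, with u = w/(17):
  c_n = C(n+1, 1) / (17)^(n+2).
  c_0 = 1/(17)^2 = 1/289.
  c_1 = 2/(17)^3 = 2/4913.
  c_2 = 3/(17)^4 = 3/83521.
The series is valid for |w/d| < 1, i.e. |z − z₀| < |d|.
Radius of convergence: R = |8 − z₀| = |17| = 17 (distance from z₀ to the singularity z = 8).

c_0 = 1/289, c_1 = 2/4913, c_2 = 3/83521; R = 17.


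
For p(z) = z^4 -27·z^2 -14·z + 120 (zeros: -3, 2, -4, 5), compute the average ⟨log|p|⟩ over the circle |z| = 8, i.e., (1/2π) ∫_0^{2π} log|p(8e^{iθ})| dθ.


Zeros: -4, -3, 2, 5; r = 8.
Inside |z| < r: -4, -3, 2, 5. Outside (|z| ≥ r): ∅.
p(0) = 120, so log|p(0)| = log(120) = 4.7875.
Apply Jensen: I(r) = log|p(0)| + Σ_k log(r/|z_k|), summed over zeros inside |z| < r.
  log(r/|z_k|) for z_k = -3: log(8/3) = 0.9808
  log(r/|z_k|) for z_k = 2: log(8/2) = 1.3863
  log(r/|z_k|) for z_k = -4: log(8/4) = 0.6931
  log(r/|z_k|) for z_k = 5: log(8/5) = 0.4700
Sum over inside zeros: 3.5303.
I(r) = log|p(0)| + (inside sum) = 4.7875 + 3.5303 = 8.3178.
Closed form (all zeros inside, monic): I(r) = n·log(r) = 4·log(8) = 8.3178. ✓

I(r) ≈ 8.3178.


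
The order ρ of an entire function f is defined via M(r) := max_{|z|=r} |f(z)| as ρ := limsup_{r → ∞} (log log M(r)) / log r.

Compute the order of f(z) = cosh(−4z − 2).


cosh(w) is a linear combination of e^{iw} and e^{−iw} (or e^w, e^{−w} in the hyperbolic case), so |cosh(w)| ≤ e^{|w|}. With w = −4z − 2, |w| ≤ 4|z| + 2 = 4r + 2 on |z| = r, giving M(r) ≤ e^{4r + 2}, so ρ ≤ 1. On a suitable ray (z = it for sin/cos; z = t for sinh/cosh, t real → ∞), |cosh(−4z − 2)| grows like e^{4|t|}/2, so ρ ≥ 1. Hence ρ = 1.
Therefore ρ = 1.

Order ρ = 1.


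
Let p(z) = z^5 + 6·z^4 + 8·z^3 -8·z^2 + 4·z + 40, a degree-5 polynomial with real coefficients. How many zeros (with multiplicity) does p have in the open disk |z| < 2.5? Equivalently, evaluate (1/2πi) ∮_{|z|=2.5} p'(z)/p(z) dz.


The zeros of p are: -2, (1 + 1i), (1 - 1i), (-3 + 1i), (-3 - 1i).
Their magnitudes are: 2, 1.414, 1.414, 3.162, 3.162.
Zeros with |z| < R = 2.5: -2, (1 + 1i), (1 - 1i).
Count = 3.
By the argument principle, (1/2πi) ∮_{|z|=R} p'(z)/p(z) dz equals exactly this count.

Number of zeros inside |z| < 2.5: 3.


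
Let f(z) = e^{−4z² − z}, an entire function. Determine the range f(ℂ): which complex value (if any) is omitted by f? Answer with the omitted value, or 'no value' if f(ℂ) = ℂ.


Little Picard bounds the complement of f(ℂ) to at most one point.
The exponent g(z) = −4z² − z is a nonconstant polynomial, hence surjective onto ℂ. So e^{g(z)} takes every value in {e^w : w ∈ ℂ} = ℂ ∖ {0}. Adding 0 shifts the range to ℂ ∖ {0}. f omits exactly 0.

Omitted value: 0.


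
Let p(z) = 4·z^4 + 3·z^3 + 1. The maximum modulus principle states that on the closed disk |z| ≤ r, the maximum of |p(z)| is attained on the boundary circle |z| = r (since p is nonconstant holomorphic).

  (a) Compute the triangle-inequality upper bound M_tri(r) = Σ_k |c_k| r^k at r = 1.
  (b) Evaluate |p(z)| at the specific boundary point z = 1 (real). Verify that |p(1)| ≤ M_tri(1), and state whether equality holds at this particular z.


Coefficients: c_0 = 1, c_1 = 0, c_2 = 0, c_3 = 3, c_4 = 4. Radius r = 1.
Part (a). Triangle bound: M_tri(r) = Σ_k |c_k| r^k
  = |1|·1^0 + |0|·1^1 + |0|·1^2 + |3|·1^3 + |4|·1^4
  = 1 + 0 + 0 + 3 + 4 = 8.
This bounds M(r) := max_{|z|=r} |p(z)| from above; equality holds iff all terms c_k z^k can be made to align in phase at a single z on |z|=r.
Part (b). At z = 1 (real, on the circle |z| = r):
  p(1) = (1)·1^0 + (0)·1^1 + (0)·1^2 + (3)·1^3 + (4)·1^4 = 8.
  |p(1)| = 8.
Since all nonzero coefficients share the same sign, |p(1)| = 8 = M_tri(1); the triangle bound is attained at z = 1, so in fact M(r) = 8.

M_tri(1) = 8; |p(1)| = 8; equality at z=1: yes.


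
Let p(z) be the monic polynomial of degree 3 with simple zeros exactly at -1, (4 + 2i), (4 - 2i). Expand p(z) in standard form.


The polynomial is p(z) = ∏_{α ∈ S} (z − α), where S = {-1, (4 + 2i), (4 - 2i)}.
Expanding the product yields: p(z) = z^3 -7·z^2 + 12·z + 20.
Note conjugate pairs combine to real quadratics: (z − (4+2i))(z − (4−2i)) = z² − 8z + 20.
The resulting polynomial has degree 3 and real coefficients as required.

p(z) = z^3 -7·z^2 + 12·z + 20.


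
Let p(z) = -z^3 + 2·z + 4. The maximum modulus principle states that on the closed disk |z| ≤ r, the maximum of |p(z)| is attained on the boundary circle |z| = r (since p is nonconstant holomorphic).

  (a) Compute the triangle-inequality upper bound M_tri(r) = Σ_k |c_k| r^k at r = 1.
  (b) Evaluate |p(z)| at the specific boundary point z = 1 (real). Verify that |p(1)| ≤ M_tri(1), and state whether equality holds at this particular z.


Coefficients: c_0 = 4, c_1 = 2, c_2 = 0, c_3 = -1. Radius r = 1.
Part (a). Triangle bound: M_tri(r) = Σ_k |c_k| r^k
  = |4|·1^0 + |2|·1^1 + |0|·1^2 + |-1|·1^3
  = 4 + 2 + 0 + 1 = 7.
This bounds M(r) := max_{|z|=r} |p(z)| from above; equality holds iff all terms c_k z^k can be made to align in phase at a single z on |z|=r.
Part (b). At z = 1 (real, on the circle |z| = r):
  p(1) = (4)·1^0 + (2)·1^1 + (0)·1^2 + (-1)·1^3 = 5.
  |p(1)| = 5.
Check: |p(1)| = 5 ≤ 7 = M_tri(1). ✓ Equality does not hold at z = 1 (the coefficients have mixed signs, so the terms do not all align in phase there).

M_tri(1) = 7; |p(1)| = 5; equality at z=1: no.


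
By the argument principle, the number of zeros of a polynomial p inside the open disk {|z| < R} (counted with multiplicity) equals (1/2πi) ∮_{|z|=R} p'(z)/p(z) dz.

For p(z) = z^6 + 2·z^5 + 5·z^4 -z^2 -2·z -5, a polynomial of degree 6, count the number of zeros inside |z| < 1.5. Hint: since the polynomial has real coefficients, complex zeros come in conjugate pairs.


The zeros of p are: -1, (0 + 1i), (0 - 1i), 1, (-1 + 2i), (-1 - 2i).
Their magnitudes are: 1, 1, 1, 1, 2.236, 2.236.
Zeros with |z| < R = 1.5: -1, (0 + 1i), (0 - 1i), 1.
Count = 4.
By the argument principle, (1/2πi) ∮_{|z|=R} p'(z)/p(z) dz equals exactly this count.

Number of zeros inside |z| < 1.5: 4.


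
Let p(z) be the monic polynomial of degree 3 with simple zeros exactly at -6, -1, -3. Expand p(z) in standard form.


The polynomial is p(z) = ∏_{α ∈ S} (z − α), where S = {-6, -1, -3}.
Expanding the product yields: p(z) = z^3 + 10·z^2 + 27·z + 18.
The resulting polynomial has degree 3 and real coefficients as required.

p(z) = z^3 + 10·z^2 + 27·z + 18.


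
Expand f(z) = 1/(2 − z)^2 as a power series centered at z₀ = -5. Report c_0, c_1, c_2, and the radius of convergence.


Let w = z − z₀, so z = z₀ + w.
Then 2 − z = 2 − (z₀ + w) = (2 − z₀) − w = 7 − w.
f(z) = 1/(7 − w)^2 = (1/(7)^2) · (1 − w/(7))^{−2}.
By the binomial series (1−u)^{−2} = Σ_{n≥0} C(n+1, 1) u^n for |u|<1, with u = w/(7):
  c_n = C(n+1, 1) / (7)^(n+2).
  c_0 = 1/(7)^2 = 1/49.
  c_1 = 2/(7)^3 = 2/343.
  c_2 = 3/(7)^4 = 3/2401.
The series is valid for |w/d| < 1, i.e. |z − z₀| < |d|.
Radius of convergence: R = |2 − z₀| = |7| = 7 (distance from z₀ to the singularity z = 2).

c_0 = 1/49, c_1 = 2/343, c_2 = 3/2401; R = 7.


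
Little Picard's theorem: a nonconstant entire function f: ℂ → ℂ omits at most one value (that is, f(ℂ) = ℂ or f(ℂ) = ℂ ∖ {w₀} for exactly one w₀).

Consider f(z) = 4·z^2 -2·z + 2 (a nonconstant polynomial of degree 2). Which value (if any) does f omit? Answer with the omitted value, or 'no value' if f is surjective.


Little Picard bounds the complement of f(ℂ) to at most one point.
For every w ∈ ℂ, the equation p(z) − w = 0 is a nonconstant polynomial in z and hence has at least one root by the fundamental theorem of algebra. So p is surjective onto ℂ, omitting no value.

Omitted value: no value.


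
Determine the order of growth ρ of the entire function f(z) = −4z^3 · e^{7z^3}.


M(r) = max_{|z|=r} |-4|·|z|^3·|e^{7z^3}| = 4·r^3 · e^{7r^3} (the factors attain their maxima compatibly on |z|=r). Then log M(r) = log 4 + 3·log r + 7r^3, dominated by the last term, so log log M(r) ~ 3·log r. The polynomial factor -4z^3 contributes only a log r term and does not affect the order. ρ = 3.
Therefore ρ = 3.

Order ρ = 3.


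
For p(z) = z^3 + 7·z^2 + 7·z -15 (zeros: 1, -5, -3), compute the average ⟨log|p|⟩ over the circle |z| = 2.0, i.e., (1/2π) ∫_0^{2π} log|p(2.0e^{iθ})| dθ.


Zeros: -5, -3, 1; r = 2.0.
Inside |z| < r: 1. Outside (|z| ≥ r): -5, -3.
p(0) = -15, so log|p(0)| = log(15) = 2.7081.
Apply Jensen: I(r) = log|p(0)| + Σ_k log(r/|z_k|), summed over zeros inside |z| < r.
  log(r/|z_k|) for z_k = 1: log(2.0/1) = 0.6931
  Outside zeros (-5, -3) contribute nothing to the Jensen sum.
Sum over inside zeros: 0.6931.
I(r) = log|p(0)| + (inside sum) = 2.7081 + 0.6931 = 3.4012.
Note: since some zeros are outside |z| ≤ r, the simplified n·log(r) form does NOT apply — only the inside zeros contribute.

I(r) ≈ 3.4012.


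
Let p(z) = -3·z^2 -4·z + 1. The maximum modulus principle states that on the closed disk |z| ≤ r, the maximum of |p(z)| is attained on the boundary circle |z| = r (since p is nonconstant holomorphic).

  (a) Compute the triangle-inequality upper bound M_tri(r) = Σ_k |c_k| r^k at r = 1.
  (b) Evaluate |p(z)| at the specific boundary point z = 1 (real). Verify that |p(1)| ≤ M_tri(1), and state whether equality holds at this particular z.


Coefficients: c_0 = 1, c_1 = -4, c_2 = -3. Radius r = 1.
Part (a). Triangle bound: M_tri(r) = Σ_k |c_k| r^k
  = |1|·1^0 + |-4|·1^1 + |-3|·1^2
  = 1 + 4 + 3 = 8.
This bounds M(r) := max_{|z|=r} |p(z)| from above; equality holds iff all terms c_k z^k can be made to align in phase at a single z on |z|=r.
Part (b). At z = 1 (real, on the circle |z| = r):
  p(1) = (1)·1^0 + (-4)·1^1 + (-3)·1^2 = -6.
  |p(1)| = 6.
Check: |p(1)| = 6 ≤ 8 = M_tri(1). ✓ Equality does not hold at z = 1 (the coefficients have mixed signs, so the terms do not all align in phase there).

M_tri(1) = 8; |p(1)| = 6; equality at z=1: no.
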